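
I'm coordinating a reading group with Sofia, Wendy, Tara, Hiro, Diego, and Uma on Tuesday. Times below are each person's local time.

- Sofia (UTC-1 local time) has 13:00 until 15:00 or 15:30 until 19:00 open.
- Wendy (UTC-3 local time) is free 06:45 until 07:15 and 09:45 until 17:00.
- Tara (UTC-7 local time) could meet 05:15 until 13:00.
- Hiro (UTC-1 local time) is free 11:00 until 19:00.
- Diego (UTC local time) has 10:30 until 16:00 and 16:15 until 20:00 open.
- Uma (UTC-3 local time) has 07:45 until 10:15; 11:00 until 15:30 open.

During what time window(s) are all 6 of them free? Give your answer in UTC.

Sofia in UTC: 14:00-16:00, 16:30-20:00 (add 1h to convert from UTC-1).
Wendy in UTC: 09:45-10:15, 12:45-20:00 (add 3h to convert from UTC-3).
Tara in UTC: 12:15-20:00 (add 7h to convert from UTC-7).
Hiro in UTC: 12:00-20:00 (add 1h to convert from UTC-1).
Diego in UTC: 10:30-16:00, 16:15-20:00.
Uma in UTC: 10:45-13:15, 14:00-18:30 (add 3h to convert from UTC-3).
Sofia ∩ Wendy: 14:00-16:00, 16:30-20:00.
Sofia ∩ Wendy ∩ Tara: 14:00-16:00, 16:30-20:00.
Sofia ∩ Wendy ∩ Tara ∩ Hiro: 14:00-16:00, 16:30-20:00.
Sofia ∩ Wendy ∩ Tara ∩ Hiro ∩ Diego: 14:00-16:00, 16:30-20:00.
Sofia ∩ Wendy ∩ Tara ∩ Hiro ∩ Diego ∩ Uma: 14:00-16:00, 16:30-18:30.

14:00-16:00, 16:30-18:30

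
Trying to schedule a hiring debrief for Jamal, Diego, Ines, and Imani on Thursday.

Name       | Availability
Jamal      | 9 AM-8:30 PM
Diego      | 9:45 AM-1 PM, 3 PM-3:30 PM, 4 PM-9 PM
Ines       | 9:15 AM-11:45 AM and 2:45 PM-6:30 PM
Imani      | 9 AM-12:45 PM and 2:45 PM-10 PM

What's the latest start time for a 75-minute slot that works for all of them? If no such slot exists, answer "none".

Jamal ∩ Diego: 09:45-13:00, 15:00-15:30, 16:00-20:30.
Jamal ∩ Diego ∩ Ines: 09:45-11:45, 15:00-15:30, 16:00-18:30.
Jamal ∩ Diego ∩ Ines ∩ Imani: 09:45-11:45, 15:00-15:30, 16:00-18:30.
The last common window of at least 75 minutes is 16:00-18:30; a 75-minute meeting can start as late as 17:15 and still end by 18:30.

17:15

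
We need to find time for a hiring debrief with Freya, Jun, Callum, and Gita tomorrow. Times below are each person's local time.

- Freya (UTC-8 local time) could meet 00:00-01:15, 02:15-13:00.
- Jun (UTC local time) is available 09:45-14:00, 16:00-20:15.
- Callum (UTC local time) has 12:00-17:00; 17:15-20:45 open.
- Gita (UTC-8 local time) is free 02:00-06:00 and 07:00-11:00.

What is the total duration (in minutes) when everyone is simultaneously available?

Freya in UTC: 08:00-09:15, 10:15-21:00 (add 8h to convert from UTC-8).
Jun in UTC: 09:45-14:00, 16:00-20:15.
Callum in UTC: 12:00-17:00, 17:15-20:45.
Gita in UTC: 10:00-14:00, 15:00-19:00 (add 8h to convert from UTC-8).
Freya ∩ Jun: 10:15-14:00, 16:00-20:15.
Freya ∩ Jun ∩ Callum: 12:00-14:00, 16:00-17:00, 17:15-20:15.
Freya ∩ Jun ∩ Callum ∩ Gita: 12:00-14:00, 16:00-17:00, 17:15-19:00.
Summing the common windows: 120 + 60 + 105 = 285 minutes.

285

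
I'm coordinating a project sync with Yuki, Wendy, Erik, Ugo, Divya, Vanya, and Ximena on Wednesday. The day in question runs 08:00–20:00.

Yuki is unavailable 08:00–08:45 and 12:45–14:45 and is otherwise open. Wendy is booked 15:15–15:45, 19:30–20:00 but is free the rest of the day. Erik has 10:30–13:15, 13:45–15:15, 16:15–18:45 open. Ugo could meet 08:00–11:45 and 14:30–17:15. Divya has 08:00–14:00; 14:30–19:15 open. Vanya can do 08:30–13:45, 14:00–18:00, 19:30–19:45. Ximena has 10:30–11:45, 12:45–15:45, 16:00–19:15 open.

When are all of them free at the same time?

10:30-11:45, 14:45-15:15, 16:15-17:15

Yuki free: 08:45-12:45, 14:45-20:00 (invert busy blocks within the working day).
Wendy free: 08:00-15:15, 15:45-19:30 (invert busy blocks within the working day).
Erik free: 10:30-13:15, 13:45-15:15, 16:15-18:45.
Ugo free: 08:00-11:45, 14:30-17:15.
Divya free: 08:00-14:00, 14:30-19:15.
Vanya free: 08:30-13:45, 14:00-18:00, 19:30-19:45.
Ximena free: 10:30-11:45, 12:45-15:45, 16:00-19:15.
Yuki ∩ Wendy: 08:45-12:45, 14:45-15:15, 15:45-19:30.
Yuki ∩ Wendy ∩ Erik: 10:30-12:45, 14:45-15:15, 16:15-18:45.
Yuki ∩ Wendy ∩ Erik ∩ Ugo: 10:30-11:45, 14:45-15:15, 16:15-17:15.
Yuki ∩ Wendy ∩ Erik ∩ Ugo ∩ Divya: 10:30-11:45, 14:45-15:15, 16:15-17:15.
Yuki ∩ Wendy ∩ Erik ∩ Ugo ∩ Divya ∩ Vanya: 10:30-11:45, 14:45-15:15, 16:15-17:15.
Yuki ∩ Wendy ∩ Erik ∩ Ugo ∩ Divya ∩ Vanya ∩ Ximena: 10:30-11:45, 14:45-15:15, 16:15-17:15.
So the common availability across everyone is 10:30-11:45, 14:45-15:15, 16:15-17:15.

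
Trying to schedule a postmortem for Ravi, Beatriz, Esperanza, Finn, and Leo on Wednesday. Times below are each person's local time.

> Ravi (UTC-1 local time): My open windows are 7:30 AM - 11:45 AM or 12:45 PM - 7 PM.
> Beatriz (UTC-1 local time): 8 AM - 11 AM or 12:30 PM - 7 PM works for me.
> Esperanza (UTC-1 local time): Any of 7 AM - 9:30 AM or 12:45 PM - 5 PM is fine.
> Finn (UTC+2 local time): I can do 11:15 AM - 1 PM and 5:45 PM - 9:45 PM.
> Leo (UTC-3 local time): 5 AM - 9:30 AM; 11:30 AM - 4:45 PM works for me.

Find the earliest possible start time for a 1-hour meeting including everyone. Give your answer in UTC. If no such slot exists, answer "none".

Ravi in UTC: 08:30-12:45, 13:45-20:00 (add 1h to convert from UTC-1).
Beatriz in UTC: 09:00-12:00, 13:30-20:00 (add 1h to convert from UTC-1).
Esperanza in UTC: 08:00-10:30, 13:45-18:00 (add 1h to convert from UTC-1).
Finn in UTC: 09:15-11:00, 15:45-19:45 (subtract 2h to convert from UTC+2).
Leo in UTC: 08:00-12:30, 14:30-19:45 (add 3h to convert from UTC-3).
Ravi ∩ Beatriz: 09:00-12:00, 13:45-20:00.
Ravi ∩ Beatriz ∩ Esperanza: 09:00-10:30, 13:45-18:00.
Ravi ∩ Beatriz ∩ Esperanza ∩ Finn: 09:15-10:30, 15:45-18:00.
Ravi ∩ Beatriz ∩ Esperanza ∩ Finn ∩ Leo: 09:15-10:30, 15:45-18:00.
Those are the intersection windows.
The first common window of at least 60 minutes is 09:15-10:30, so the earliest start is 09:15.

09:15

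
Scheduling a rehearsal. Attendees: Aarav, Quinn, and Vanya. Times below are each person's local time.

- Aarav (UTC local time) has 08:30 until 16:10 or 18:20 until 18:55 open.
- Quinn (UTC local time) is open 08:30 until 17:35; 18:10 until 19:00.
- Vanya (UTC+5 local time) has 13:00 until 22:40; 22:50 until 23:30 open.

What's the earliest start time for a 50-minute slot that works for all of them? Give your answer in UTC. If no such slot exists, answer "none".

08:30

Aarav in UTC: 08:30-16:10, 18:20-18:55.
Quinn in UTC: 08:30-17:35, 18:10-19:00.
Vanya in UTC: 08:00-17:40, 17:50-18:30 (subtract 5h to convert from UTC+5).
Aarav ∩ Quinn: 08:30-16:10, 18:20-18:55.
Aarav ∩ Quinn ∩ Vanya: 08:30-16:10, 18:20-18:30.
The first common window of at least 50 minutes is 08:30-16:10, so the earliest start is 08:30.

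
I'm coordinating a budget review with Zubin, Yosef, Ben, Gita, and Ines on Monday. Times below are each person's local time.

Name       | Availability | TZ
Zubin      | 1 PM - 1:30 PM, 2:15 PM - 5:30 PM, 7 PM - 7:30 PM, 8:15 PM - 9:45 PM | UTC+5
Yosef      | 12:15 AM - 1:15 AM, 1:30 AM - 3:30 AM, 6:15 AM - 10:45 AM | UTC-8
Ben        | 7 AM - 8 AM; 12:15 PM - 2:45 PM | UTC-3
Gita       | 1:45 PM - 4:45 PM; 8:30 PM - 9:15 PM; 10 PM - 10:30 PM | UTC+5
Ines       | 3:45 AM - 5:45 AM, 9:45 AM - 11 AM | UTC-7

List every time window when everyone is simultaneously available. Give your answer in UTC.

Zubin in UTC: 08:00-08:30, 09:15-12:30, 14:00-14:30, 15:15-16:45 (subtract 5h to convert from UTC+5).
Yosef in UTC: 08:15-09:15, 09:30-11:30, 14:15-18:45 (add 8h to convert from UTC-8).
Ben in UTC: 10:00-11:00, 15:15-17:45 (add 3h to convert from UTC-3).
Gita in UTC: 08:45-11:45, 15:30-16:15, 17:00-17:30 (subtract 5h to convert from UTC+5).
Ines in UTC: 10:45-12:45, 16:45-18:00 (add 7h to convert from UTC-7).
Zubin ∩ Yosef: 08:15-08:30, 09:30-11:30, 14:15-14:30, 15:15-16:45.
Zubin ∩ Yosef ∩ Ben: 10:00-11:00, 15:15-16:45.
Zubin ∩ Yosef ∩ Ben ∩ Gita: 10:00-11:00, 15:30-16:15.
Zubin ∩ Yosef ∩ Ben ∩ Gita ∩ Ines: 10:45-11:00.
So the common availability across everyone is 10:45-11:00.

10:45-11:00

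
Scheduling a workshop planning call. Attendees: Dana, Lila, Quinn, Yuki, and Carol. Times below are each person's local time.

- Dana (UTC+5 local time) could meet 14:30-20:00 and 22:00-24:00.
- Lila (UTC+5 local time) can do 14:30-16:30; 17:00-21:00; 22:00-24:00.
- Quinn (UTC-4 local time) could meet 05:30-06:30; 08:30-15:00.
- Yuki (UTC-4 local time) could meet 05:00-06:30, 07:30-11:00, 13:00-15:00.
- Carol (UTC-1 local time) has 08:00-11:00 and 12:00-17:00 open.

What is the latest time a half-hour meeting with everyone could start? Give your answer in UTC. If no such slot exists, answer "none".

17:30

Dana in UTC: 09:30-15:00, 17:00-19:00 (subtract 5h to convert from UTC+5).
Lila in UTC: 09:30-11:30, 12:00-16:00, 17:00-19:00 (subtract 5h to convert from UTC+5).
Quinn in UTC: 09:30-10:30, 12:30-19:00 (add 4h to convert from UTC-4).
Yuki in UTC: 09:00-10:30, 11:30-15:00, 17:00-19:00 (add 4h to convert from UTC-4).
Carol in UTC: 09:00-12:00, 13:00-18:00 (add 1h to convert from UTC-1).
Dana ∩ Lila: 09:30-11:30, 12:00-15:00, 17:00-19:00.
Dana ∩ Lila ∩ Quinn: 09:30-10:30, 12:30-15:00, 17:00-19:00.
Dana ∩ Lila ∩ Quinn ∩ Yuki: 09:30-10:30, 12:30-15:00, 17:00-19:00.
Dana ∩ Lila ∩ Quinn ∩ Yuki ∩ Carol: 09:30-10:30, 13:00-15:00, 17:00-18:00.
The last common window of at least 30 minutes is 17:00-18:00; a 30-minute meeting can start as late as 17:30 and still end by 18:00.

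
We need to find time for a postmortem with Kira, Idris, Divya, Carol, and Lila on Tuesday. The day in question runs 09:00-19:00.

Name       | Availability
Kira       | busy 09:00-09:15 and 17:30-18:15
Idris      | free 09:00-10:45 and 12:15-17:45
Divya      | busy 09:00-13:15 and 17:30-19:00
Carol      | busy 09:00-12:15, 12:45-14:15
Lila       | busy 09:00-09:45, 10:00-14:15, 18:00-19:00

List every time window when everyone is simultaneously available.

Kira free: 09:15-17:30, 18:15-19:00 (invert busy blocks within the working day).
Idris free: 09:00-10:45, 12:15-17:45.
Divya free: 13:15-17:30 (invert busy blocks within the working day).
Carol free: 12:15-12:45, 14:15-19:00 (invert busy blocks within the working day).
Lila free: 09:45-10:00, 14:15-18:00 (invert busy blocks within the working day).
Kira ∩ Idris: 09:15-10:45, 12:15-17:30.
Kira ∩ Idris ∩ Divya: 13:15-17:30.
Kira ∩ Idris ∩ Divya ∩ Carol: 14:15-17:30.
Kira ∩ Idris ∩ Divya ∩ Carol ∩ Lila: 14:15-17:30.
So the common availability across everyone is 14:15-17:30.

14:15-17:30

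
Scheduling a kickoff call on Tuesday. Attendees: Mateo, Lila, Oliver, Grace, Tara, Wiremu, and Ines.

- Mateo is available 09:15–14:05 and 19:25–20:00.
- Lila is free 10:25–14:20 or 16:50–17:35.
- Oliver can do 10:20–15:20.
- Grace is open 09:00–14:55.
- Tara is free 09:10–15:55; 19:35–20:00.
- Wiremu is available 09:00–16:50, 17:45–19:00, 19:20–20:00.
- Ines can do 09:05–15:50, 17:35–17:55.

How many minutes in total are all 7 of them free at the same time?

220

Mateo ∩ Lila: 10:25-14:05.
Mateo ∩ Lila ∩ Oliver: 10:25-14:05.
Mateo ∩ Lila ∩ Oliver ∩ Grace: 10:25-14:05.
Mateo ∩ Lila ∩ Oliver ∩ Grace ∩ Tara: 10:25-14:05.
Mateo ∩ Lila ∩ Oliver ∩ Grace ∩ Tara ∩ Wiremu: 10:25-14:05.
Mateo ∩ Lila ∩ Oliver ∩ Grace ∩ Tara ∩ Wiremu ∩ Ines: 10:25-14:05.
That's a single block of 220 minutes.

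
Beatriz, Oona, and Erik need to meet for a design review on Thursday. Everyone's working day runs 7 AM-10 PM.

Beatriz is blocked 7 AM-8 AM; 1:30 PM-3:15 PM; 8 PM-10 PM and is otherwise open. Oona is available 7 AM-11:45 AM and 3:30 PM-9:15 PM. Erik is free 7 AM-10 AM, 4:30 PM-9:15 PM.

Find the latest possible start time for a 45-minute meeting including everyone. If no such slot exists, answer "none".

19:15

Beatriz free: 08:00-13:30, 15:15-20:00 (invert busy blocks within the working day).
Oona free: 07:00-11:45, 15:30-21:15.
Erik free: 07:00-10:00, 16:30-21:15.
Beatriz ∩ Oona: 08:00-11:45, 15:30-20:00.
Beatriz ∩ Oona ∩ Erik: 08:00-10:00, 16:30-20:00.
The last common window of at least 45 minutes is 16:30-20:00; a 45-minute meeting can start as late as 19:15 and still end by 20:00.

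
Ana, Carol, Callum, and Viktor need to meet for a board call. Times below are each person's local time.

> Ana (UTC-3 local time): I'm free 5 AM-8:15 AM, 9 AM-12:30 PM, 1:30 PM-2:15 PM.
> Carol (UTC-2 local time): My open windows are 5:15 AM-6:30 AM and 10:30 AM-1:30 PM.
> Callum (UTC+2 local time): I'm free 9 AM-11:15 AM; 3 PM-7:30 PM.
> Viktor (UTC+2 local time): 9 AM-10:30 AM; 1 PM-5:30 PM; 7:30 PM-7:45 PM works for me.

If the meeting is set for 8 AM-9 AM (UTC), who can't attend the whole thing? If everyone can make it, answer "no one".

Carol, Viktor

Ana in UTC: 08:00-11:15, 12:00-15:30, 16:30-17:15 (add 3h to convert from UTC-3).
Carol in UTC: 07:15-08:30, 12:30-15:30 (add 2h to convert from UTC-2).
Callum in UTC: 07:00-09:15, 13:00-17:30 (subtract 2h to convert from UTC+2).
Viktor in UTC: 07:00-08:30, 11:00-15:30, 17:30-17:45 (subtract 2h to convert from UTC+2).
Ana: free for 08:00-09:00. Carol: not fully free for 08:00-09:00. Callum: free for 08:00-09:00. Viktor: not fully free for 08:00-09:00.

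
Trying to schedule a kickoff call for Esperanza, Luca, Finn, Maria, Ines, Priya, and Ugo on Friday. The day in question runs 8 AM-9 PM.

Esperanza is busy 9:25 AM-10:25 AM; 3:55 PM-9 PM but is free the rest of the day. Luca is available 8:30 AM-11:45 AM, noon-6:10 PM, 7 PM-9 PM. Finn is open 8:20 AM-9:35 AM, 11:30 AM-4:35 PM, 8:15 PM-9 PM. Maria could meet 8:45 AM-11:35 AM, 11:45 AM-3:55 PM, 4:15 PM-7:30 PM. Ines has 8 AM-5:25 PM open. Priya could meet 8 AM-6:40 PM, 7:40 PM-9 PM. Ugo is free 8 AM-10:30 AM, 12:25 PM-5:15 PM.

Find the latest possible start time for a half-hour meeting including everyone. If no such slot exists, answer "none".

15:25

Esperanza free: 08:00-09:25, 10:25-15:55 (invert busy blocks within the working day).
Luca free: 08:30-11:45, 12:00-18:10, 19:00-21:00.
Finn free: 08:20-09:35, 11:30-16:35, 20:15-21:00.
Maria free: 08:45-11:35, 11:45-15:55, 16:15-19:30.
Ines free: 08:00-17:25.
Priya free: 08:00-18:40, 19:40-21:00.
Ugo free: 08:00-10:30, 12:25-17:15.
Esperanza ∩ Luca: 08:30-09:25, 10:25-11:45, 12:00-15:55.
Esperanza ∩ Luca ∩ Finn: 08:30-09:25, 11:30-11:45, 12:00-15:55.
Esperanza ∩ Luca ∩ Finn ∩ Maria: 08:45-09:25, 11:30-11:35, 12:00-15:55.
Esperanza ∩ Luca ∩ Finn ∩ Maria ∩ Ines: 08:45-09:25, 11:30-11:35, 12:00-15:55.
Esperanza ∩ Luca ∩ Finn ∩ Maria ∩ Ines ∩ Priya: 08:45-09:25, 11:30-11:35, 12:00-15:55.
Esperanza ∩ Luca ∩ Finn ∩ Maria ∩ Ines ∩ Priya ∩ Ugo: 08:45-09:25, 12:25-15:55.
The last common window of at least 30 minutes is 12:25-15:55; a 30-minute meeting can start as late as 15:25 and still end by 15:55.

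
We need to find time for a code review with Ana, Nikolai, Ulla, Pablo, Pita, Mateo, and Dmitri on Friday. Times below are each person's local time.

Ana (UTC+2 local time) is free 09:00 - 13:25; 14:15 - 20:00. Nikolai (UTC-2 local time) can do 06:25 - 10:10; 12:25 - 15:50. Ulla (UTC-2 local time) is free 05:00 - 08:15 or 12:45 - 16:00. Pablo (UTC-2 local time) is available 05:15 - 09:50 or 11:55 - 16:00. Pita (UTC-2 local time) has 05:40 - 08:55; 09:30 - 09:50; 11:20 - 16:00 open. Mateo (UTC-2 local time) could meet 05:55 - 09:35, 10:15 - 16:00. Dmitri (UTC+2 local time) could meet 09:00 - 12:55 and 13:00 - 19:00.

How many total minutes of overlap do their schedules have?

245

Ana in UTC: 07:00-11:25, 12:15-18:00 (subtract 2h to convert from UTC+2).
Nikolai in UTC: 08:25-12:10, 14:25-17:50 (add 2h to convert from UTC-2).
Ulla in UTC: 07:00-10:15, 14:45-18:00 (add 2h to convert from UTC-2).
Pablo in UTC: 07:15-11:50, 13:55-18:00 (add 2h to convert from UTC-2).
Pita in UTC: 07:40-10:55, 11:30-11:50, 13:20-18:00 (add 2h to convert from UTC-2).
Mateo in UTC: 07:55-11:35, 12:15-18:00 (add 2h to convert from UTC-2).
Dmitri in UTC: 07:00-10:55, 11:00-17:00 (subtract 2h to convert from UTC+2).
Ana ∩ Nikolai: 08:25-11:25, 14:25-17:50.
Ana ∩ Nikolai ∩ Ulla: 08:25-10:15, 14:45-17:50.
Ana ∩ Nikolai ∩ Ulla ∩ Pablo: 08:25-10:15, 14:45-17:50.
Ana ∩ Nikolai ∩ Ulla ∩ Pablo ∩ Pita: 08:25-10:15, 14:45-17:50.
Ana ∩ Nikolai ∩ Ulla ∩ Pablo ∩ Pita ∩ Mateo: 08:25-10:15, 14:45-17:50.
Ana ∩ Nikolai ∩ Ulla ∩ Pablo ∩ Pita ∩ Mateo ∩ Dmitri: 08:25-10:15, 14:45-17:00.
Those are the intersection windows.
Summing the common windows: 110 + 135 = 245 minutes.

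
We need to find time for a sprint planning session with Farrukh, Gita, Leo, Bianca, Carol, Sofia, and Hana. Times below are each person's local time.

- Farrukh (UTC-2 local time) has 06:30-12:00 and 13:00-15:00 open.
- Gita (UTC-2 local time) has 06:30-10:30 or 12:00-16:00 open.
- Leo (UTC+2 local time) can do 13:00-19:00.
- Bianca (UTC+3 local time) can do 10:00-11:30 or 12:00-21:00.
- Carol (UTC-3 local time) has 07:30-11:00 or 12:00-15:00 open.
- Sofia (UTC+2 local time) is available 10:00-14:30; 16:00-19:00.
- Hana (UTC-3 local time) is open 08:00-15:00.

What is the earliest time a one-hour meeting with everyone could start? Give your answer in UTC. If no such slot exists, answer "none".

Farrukh in UTC: 08:30-14:00, 15:00-17:00 (add 2h to convert from UTC-2).
Gita in UTC: 08:30-12:30, 14:00-18:00 (add 2h to convert from UTC-2).
Leo in UTC: 11:00-17:00 (subtract 2h to convert from UTC+2).
Bianca in UTC: 07:00-08:30, 09:00-18:00 (subtract 3h to convert from UTC+3).
Carol in UTC: 10:30-14:00, 15:00-18:00 (add 3h to convert from UTC-3).
Sofia in UTC: 08:00-12:30, 14:00-17:00 (subtract 2h to convert from UTC+2).
Hana in UTC: 11:00-18:00 (add 3h to convert from UTC-3).
Farrukh ∩ Gita: 08:30-12:30, 15:00-17:00.
Farrukh ∩ Gita ∩ Leo: 11:00-12:30, 15:00-17:00.
Farrukh ∩ Gita ∩ Leo ∩ Bianca: 11:00-12:30, 15:00-17:00.
Farrukh ∩ Gita ∩ Leo ∩ Bianca ∩ Carol: 11:00-12:30, 15:00-17:00.
Farrukh ∩ Gita ∩ Leo ∩ Bianca ∩ Carol ∩ Sofia: 11:00-12:30, 15:00-17:00.
Farrukh ∩ Gita ∩ Leo ∩ Bianca ∩ Carol ∩ Sofia ∩ Hana: 11:00-12:30, 15:00-17:00.
So the common availability across everyone is 11:00-12:30, 15:00-17:00.
The first common window of at least 60 minutes is 11:00-12:30, so the earliest start is 11:00.

11:00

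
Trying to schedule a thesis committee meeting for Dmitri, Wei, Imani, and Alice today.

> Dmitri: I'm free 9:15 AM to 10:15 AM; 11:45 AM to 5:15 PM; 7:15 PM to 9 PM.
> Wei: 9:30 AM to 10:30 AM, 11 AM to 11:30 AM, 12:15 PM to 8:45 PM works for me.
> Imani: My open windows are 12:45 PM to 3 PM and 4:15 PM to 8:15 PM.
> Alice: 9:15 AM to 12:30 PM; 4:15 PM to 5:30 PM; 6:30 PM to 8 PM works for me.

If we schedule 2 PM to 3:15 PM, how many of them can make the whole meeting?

Dmitri and Wei can make the full 14:00-15:15 slot — that's 2.

2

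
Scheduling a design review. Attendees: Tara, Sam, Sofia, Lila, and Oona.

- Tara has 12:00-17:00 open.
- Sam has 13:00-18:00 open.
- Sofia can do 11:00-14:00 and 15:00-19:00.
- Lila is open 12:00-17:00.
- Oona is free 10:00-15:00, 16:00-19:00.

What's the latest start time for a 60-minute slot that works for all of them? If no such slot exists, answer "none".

Tara ∩ Sam: 13:00-17:00.
Tara ∩ Sam ∩ Sofia: 13:00-14:00, 15:00-17:00.
Tara ∩ Sam ∩ Sofia ∩ Lila: 13:00-14:00, 15:00-17:00.
Tara ∩ Sam ∩ Sofia ∩ Lila ∩ Oona: 13:00-14:00, 16:00-17:00.
Those are the intersection windows.
The last common window of at least 60 minutes is 16:00-17:00; a 60-minute meeting can start as late as 16:00 and still end by 17:00.

16:00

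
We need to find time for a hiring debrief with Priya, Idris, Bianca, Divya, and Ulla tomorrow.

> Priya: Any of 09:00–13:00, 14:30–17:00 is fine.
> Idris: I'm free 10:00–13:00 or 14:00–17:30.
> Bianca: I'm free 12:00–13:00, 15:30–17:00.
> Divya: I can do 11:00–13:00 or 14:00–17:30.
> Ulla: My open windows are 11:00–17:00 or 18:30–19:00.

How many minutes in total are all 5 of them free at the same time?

150

Priya ∩ Idris: 10:00-13:00, 14:30-17:00.
Priya ∩ Idris ∩ Bianca: 12:00-13:00, 15:30-17:00.
Priya ∩ Idris ∩ Bianca ∩ Divya: 12:00-13:00, 15:30-17:00.
Priya ∩ Idris ∩ Bianca ∩ Divya ∩ Ulla: 12:00-13:00, 15:30-17:00.
Those are the intersection windows.
Summing the common windows: 60 + 90 = 150 minutes.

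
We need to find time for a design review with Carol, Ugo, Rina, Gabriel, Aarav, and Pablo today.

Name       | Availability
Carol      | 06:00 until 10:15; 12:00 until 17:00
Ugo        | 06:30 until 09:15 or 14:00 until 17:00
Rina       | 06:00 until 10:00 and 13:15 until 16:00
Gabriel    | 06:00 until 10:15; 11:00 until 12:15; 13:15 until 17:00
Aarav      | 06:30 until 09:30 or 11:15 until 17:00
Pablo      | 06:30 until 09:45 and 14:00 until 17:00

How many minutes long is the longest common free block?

Carol ∩ Ugo: 06:30-09:15, 14:00-17:00.
Carol ∩ Ugo ∩ Rina: 06:30-09:15, 14:00-16:00.
Carol ∩ Ugo ∩ Rina ∩ Gabriel: 06:30-09:15, 14:00-16:00.
Carol ∩ Ugo ∩ Rina ∩ Gabriel ∩ Aarav: 06:30-09:15, 14:00-16:00.
Carol ∩ Ugo ∩ Rina ∩ Gabriel ∩ Aarav ∩ Pablo: 06:30-09:15, 14:00-16:00.
The longest is 06:30-09:15 at 165 minutes.

165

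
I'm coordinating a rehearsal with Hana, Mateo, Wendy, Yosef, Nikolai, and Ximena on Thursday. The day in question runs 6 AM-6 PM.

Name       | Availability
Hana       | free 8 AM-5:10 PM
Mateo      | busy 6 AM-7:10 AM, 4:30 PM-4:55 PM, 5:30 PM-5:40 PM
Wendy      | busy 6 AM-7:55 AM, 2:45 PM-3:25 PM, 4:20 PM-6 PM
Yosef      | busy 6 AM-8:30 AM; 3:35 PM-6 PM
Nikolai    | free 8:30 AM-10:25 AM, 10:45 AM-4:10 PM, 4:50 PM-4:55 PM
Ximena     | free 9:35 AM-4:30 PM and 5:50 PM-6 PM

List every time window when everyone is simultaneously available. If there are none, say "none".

Hana free: 08:00-17:10.
Mateo free: 07:10-16:30, 16:55-17:30, 17:40-18:00 (invert busy blocks within the working day).
Wendy free: 07:55-14:45, 15:25-16:20 (invert busy blocks within the working day).
Yosef free: 08:30-15:35 (invert busy blocks within the working day).
Nikolai free: 08:30-10:25, 10:45-16:10, 16:50-16:55.
Ximena free: 09:35-16:30, 17:50-18:00.
Hana ∩ Mateo: 08:00-16:30, 16:55-17:10.
Hana ∩ Mateo ∩ Wendy: 08:00-14:45, 15:25-16:20.
Hana ∩ Mateo ∩ Wendy ∩ Yosef: 08:30-14:45, 15:25-15:35.
Hana ∩ Mateo ∩ Wendy ∩ Yosef ∩ Nikolai: 08:30-10:25, 10:45-14:45, 15:25-15:35.
Hana ∩ Mateo ∩ Wendy ∩ Yosef ∩ Nikolai ∩ Ximena: 09:35-10:25, 10:45-14:45, 15:25-15:35.
So the common availability across everyone is 09:35-10:25, 10:45-14:45, 15:25-15:35.

09:35-10:25, 10:45-14:45, 15:25-15:35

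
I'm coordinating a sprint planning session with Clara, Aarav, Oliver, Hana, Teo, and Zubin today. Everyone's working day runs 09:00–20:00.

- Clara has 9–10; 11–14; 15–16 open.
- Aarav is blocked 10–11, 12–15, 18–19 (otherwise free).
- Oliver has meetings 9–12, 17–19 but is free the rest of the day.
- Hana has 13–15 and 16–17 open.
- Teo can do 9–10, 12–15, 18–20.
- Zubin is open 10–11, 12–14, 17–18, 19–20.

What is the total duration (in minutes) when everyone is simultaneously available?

Clara free: 09:00-10:00, 11:00-14:00, 15:00-16:00.
Aarav free: 09:00-10:00, 11:00-12:00, 15:00-18:00, 19:00-20:00 (invert busy blocks within the working day).
Oliver free: 12:00-17:00, 19:00-20:00 (invert busy blocks within the working day).
Hana free: 13:00-15:00, 16:00-17:00.
Teo free: 09:00-10:00, 12:00-15:00, 18:00-20:00.
Zubin free: 10:00-11:00, 12:00-14:00, 17:00-18:00, 19:00-20:00.
Clara ∩ Aarav: 09:00-10:00, 11:00-12:00, 15:00-16:00.
Clara ∩ Aarav ∩ Oliver: 15:00-16:00.
Clara ∩ Aarav ∩ Oliver ∩ Hana: ∅.
Clara ∩ Aarav ∩ Oliver ∩ Hana ∩ Teo: ∅.
Clara ∩ Aarav ∩ Oliver ∩ Hana ∩ Teo ∩ Zubin: ∅.
There is no time when everyone is free.
There is no common window, so the total is 0 minutes.

0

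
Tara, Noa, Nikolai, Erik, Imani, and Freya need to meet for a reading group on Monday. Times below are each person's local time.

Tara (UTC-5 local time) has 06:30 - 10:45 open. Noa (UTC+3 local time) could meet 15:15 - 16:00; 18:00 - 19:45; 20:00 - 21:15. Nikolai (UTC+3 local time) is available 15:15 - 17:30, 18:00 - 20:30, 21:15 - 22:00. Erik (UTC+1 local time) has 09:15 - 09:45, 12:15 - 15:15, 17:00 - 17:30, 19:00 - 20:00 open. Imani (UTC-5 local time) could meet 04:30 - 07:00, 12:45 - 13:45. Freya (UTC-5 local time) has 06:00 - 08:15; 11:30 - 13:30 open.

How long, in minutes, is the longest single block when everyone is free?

0

Tara in UTC: 11:30-15:45 (add 5h to convert from UTC-5).
Noa in UTC: 12:15-13:00, 15:00-16:45, 17:00-18:15 (subtract 3h to convert from UTC+3).
Nikolai in UTC: 12:15-14:30, 15:00-17:30, 18:15-19:00 (subtract 3h to convert from UTC+3).
Erik in UTC: 08:15-08:45, 11:15-14:15, 16:00-16:30, 18:00-19:00 (subtract 1h to convert from UTC+1).
Imani in UTC: 09:30-12:00, 17:45-18:45 (add 5h to convert from UTC-5).
Freya in UTC: 11:00-13:15, 16:30-18:30 (add 5h to convert from UTC-5).
Tara ∩ Noa: 12:15-13:00, 15:00-15:45.
Tara ∩ Noa ∩ Nikolai: 12:15-13:00, 15:00-15:45.
Tara ∩ Noa ∩ Nikolai ∩ Erik: 12:15-13:00.
Tara ∩ Noa ∩ Nikolai ∩ Erik ∩ Imani: ∅.
Tara ∩ Noa ∩ Nikolai ∩ Erik ∩ Imani ∩ Freya: ∅.
There is no time when everyone is free.
No common window exists, so the longest block is 0 minutes.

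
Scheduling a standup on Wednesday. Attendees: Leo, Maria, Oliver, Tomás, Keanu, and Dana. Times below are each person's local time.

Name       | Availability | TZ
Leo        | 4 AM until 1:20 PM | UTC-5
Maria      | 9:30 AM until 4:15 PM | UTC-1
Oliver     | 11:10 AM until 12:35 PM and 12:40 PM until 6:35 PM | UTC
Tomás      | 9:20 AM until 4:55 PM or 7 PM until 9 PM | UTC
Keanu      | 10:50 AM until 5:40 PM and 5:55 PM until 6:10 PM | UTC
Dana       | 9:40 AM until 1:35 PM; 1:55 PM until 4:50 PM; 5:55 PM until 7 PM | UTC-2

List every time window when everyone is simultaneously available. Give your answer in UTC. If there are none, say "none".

11:40-12:35, 12:40-15:35, 15:55-16:55

Leo in UTC: 09:00-18:20 (add 5h to convert from UTC-5).
Maria in UTC: 10:30-17:15 (add 1h to convert from UTC-1).
Oliver in UTC: 11:10-12:35, 12:40-18:35.
Tomás in UTC: 09:20-16:55, 19:00-21:00.
Keanu in UTC: 10:50-17:40, 17:55-18:10.
Dana in UTC: 11:40-15:35, 15:55-18:50, 19:55-21:00 (add 2h to convert from UTC-2).
Leo ∩ Maria: 10:30-17:15.
Leo ∩ Maria ∩ Oliver: 11:10-12:35, 12:40-17:15.
Leo ∩ Maria ∩ Oliver ∩ Tomás: 11:10-12:35, 12:40-16:55.
Leo ∩ Maria ∩ Oliver ∩ Tomás ∩ Keanu: 11:10-12:35, 12:40-16:55.
Leo ∩ Maria ∩ Oliver ∩ Tomás ∩ Keanu ∩ Dana: 11:40-12:35, 12:40-15:35, 15:55-16:55.
Those are the intersection windows.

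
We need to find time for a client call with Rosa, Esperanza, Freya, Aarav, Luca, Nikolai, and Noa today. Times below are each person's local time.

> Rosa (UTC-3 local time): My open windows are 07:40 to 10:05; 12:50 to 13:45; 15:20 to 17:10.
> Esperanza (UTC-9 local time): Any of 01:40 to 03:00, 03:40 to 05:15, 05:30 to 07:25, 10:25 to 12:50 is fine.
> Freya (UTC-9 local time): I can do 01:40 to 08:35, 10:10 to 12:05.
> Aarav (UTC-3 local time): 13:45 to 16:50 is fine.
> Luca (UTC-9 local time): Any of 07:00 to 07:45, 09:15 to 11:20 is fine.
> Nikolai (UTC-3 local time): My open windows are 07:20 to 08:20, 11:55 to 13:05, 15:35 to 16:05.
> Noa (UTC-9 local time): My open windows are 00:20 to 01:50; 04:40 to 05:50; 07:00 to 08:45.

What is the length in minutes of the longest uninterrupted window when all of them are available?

Rosa in UTC: 10:40-13:05, 15:50-16:45, 18:20-20:10 (add 3h to convert from UTC-3).
Esperanza in UTC: 10:40-12:00, 12:40-14:15, 14:30-16:25, 19:25-21:50 (add 9h to convert from UTC-9).
Freya in UTC: 10:40-17:35, 19:10-21:05 (add 9h to convert from UTC-9).
Aarav in UTC: 16:45-19:50 (add 3h to convert from UTC-3).
Luca in UTC: 16:00-16:45, 18:15-20:20 (add 9h to convert from UTC-9).
Nikolai in UTC: 10:20-11:20, 14:55-16:05, 18:35-19:05 (add 3h to convert from UTC-3).
Noa in UTC: 09:20-10:50, 13:40-14:50, 16:00-17:45 (add 9h to convert from UTC-9).
Rosa ∩ Esperanza: 10:40-12:00, 12:40-13:05, 15:50-16:25, 19:25-20:10.
Rosa ∩ Esperanza ∩ Freya: 10:40-12:00, 12:40-13:05, 15:50-16:25, 19:25-20:10.
Rosa ∩ Esperanza ∩ Freya ∩ Aarav: 19:25-19:50.
Rosa ∩ Esperanza ∩ Freya ∩ Aarav ∩ Luca: 19:25-19:50.
Rosa ∩ Esperanza ∩ Freya ∩ Aarav ∩ Luca ∩ Nikolai: ∅.
Rosa ∩ Esperanza ∩ Freya ∩ Aarav ∩ Luca ∩ Nikolai ∩ Noa: ∅.
There is no time when everyone is free.
No common window exists, so the longest block is 0 minutes.

0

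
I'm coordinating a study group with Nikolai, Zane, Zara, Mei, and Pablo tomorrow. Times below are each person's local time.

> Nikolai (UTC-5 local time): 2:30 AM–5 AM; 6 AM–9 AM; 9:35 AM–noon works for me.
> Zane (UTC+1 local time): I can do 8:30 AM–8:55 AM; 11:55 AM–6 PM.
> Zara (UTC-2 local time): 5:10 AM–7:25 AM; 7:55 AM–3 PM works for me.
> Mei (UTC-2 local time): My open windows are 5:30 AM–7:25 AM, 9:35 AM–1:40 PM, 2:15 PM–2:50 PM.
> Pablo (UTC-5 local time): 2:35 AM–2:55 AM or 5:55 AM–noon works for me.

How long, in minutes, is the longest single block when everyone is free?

145

Nikolai in UTC: 07:30-10:00, 11:00-14:00, 14:35-17:00 (add 5h to convert from UTC-5).
Zane in UTC: 07:30-07:55, 10:55-17:00 (subtract 1h to convert from UTC+1).
Zara in UTC: 07:10-09:25, 09:55-17:00 (add 2h to convert from UTC-2).
Mei in UTC: 07:30-09:25, 11:35-15:40, 16:15-16:50 (add 2h to convert from UTC-2).
Pablo in UTC: 07:35-07:55, 10:55-17:00 (add 5h to convert from UTC-5).
Nikolai ∩ Zane: 07:30-07:55, 11:00-14:00, 14:35-17:00.
Nikolai ∩ Zane ∩ Zara: 07:30-07:55, 11:00-14:00, 14:35-17:00.
Nikolai ∩ Zane ∩ Zara ∩ Mei: 07:30-07:55, 11:35-14:00, 14:35-15:40, 16:15-16:50.
Nikolai ∩ Zane ∩ Zara ∩ Mei ∩ Pablo: 07:35-07:55, 11:35-14:00, 14:35-15:40, 16:15-16:50.
So the common availability across everyone is 07:35-07:55, 11:35-14:00, 14:35-15:40, 16:15-16:50.
The longest is 11:35-14:00 at 145 minutes.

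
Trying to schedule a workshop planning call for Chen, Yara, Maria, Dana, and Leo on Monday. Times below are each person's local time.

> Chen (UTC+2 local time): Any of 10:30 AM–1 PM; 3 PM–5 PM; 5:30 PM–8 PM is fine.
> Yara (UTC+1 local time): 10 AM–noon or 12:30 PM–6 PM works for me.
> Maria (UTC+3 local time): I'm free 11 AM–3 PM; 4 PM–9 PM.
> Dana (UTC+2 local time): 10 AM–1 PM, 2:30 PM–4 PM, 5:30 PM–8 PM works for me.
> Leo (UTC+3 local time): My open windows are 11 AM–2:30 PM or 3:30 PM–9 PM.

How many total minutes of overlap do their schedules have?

Chen in UTC: 08:30-11:00, 13:00-15:00, 15:30-18:00 (subtract 2h to convert from UTC+2).
Yara in UTC: 09:00-11:00, 11:30-17:00 (subtract 1h to convert from UTC+1).
Maria in UTC: 08:00-12:00, 13:00-18:00 (subtract 3h to convert from UTC+3).
Dana in UTC: 08:00-11:00, 12:30-14:00, 15:30-18:00 (subtract 2h to convert from UTC+2).
Leo in UTC: 08:00-11:30, 12:30-18:00 (subtract 3h to convert from UTC+3).
Chen ∩ Yara: 09:00-11:00, 13:00-15:00, 15:30-17:00.
Chen ∩ Yara ∩ Maria: 09:00-11:00, 13:00-15:00, 15:30-17:00.
Chen ∩ Yara ∩ Maria ∩ Dana: 09:00-11:00, 13:00-14:00, 15:30-17:00.
Chen ∩ Yara ∩ Maria ∩ Dana ∩ Leo: 09:00-11:00, 13:00-14:00, 15:30-17:00.
Summing the common windows: 120 + 60 + 90 = 270 minutes.

270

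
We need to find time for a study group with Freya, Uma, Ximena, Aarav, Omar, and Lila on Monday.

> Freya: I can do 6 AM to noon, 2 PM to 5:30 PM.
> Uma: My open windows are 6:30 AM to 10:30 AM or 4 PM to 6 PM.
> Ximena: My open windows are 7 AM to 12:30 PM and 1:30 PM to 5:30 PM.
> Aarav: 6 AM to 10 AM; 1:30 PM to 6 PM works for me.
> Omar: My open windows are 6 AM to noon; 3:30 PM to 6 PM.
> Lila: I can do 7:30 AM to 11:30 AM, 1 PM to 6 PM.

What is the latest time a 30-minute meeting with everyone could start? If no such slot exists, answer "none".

17:00

Freya ∩ Uma: 06:30-10:30, 16:00-17:30.
Freya ∩ Uma ∩ Ximena: 07:00-10:30, 16:00-17:30.
Freya ∩ Uma ∩ Ximena ∩ Aarav: 07:00-10:00, 16:00-17:30.
Freya ∩ Uma ∩ Ximena ∩ Aarav ∩ Omar: 07:00-10:00, 16:00-17:30.
Freya ∩ Uma ∩ Ximena ∩ Aarav ∩ Omar ∩ Lila: 07:30-10:00, 16:00-17:30.
The last common window of at least 30 minutes is 16:00-17:30; a 30-minute meeting can start as late as 17:00 and still end by 17:30.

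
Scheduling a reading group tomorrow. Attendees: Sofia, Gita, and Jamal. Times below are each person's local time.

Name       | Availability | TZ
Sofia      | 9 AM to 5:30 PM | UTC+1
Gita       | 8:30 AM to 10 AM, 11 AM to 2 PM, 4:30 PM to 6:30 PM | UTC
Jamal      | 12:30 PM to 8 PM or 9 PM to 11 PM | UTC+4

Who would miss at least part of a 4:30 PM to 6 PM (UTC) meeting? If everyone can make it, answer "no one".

Jamal, Sofia

Sofia in UTC: 08:00-16:30 (subtract 1h to convert from UTC+1).
Gita in UTC: 08:30-10:00, 11:00-14:00, 16:30-18:30.
Jamal in UTC: 08:30-16:00, 17:00-19:00 (subtract 4h to convert from UTC+4).
Sofia: not fully free for 16:30-18:00. Gita: free for 16:30-18:00. Jamal: not fully free for 16:30-18:00.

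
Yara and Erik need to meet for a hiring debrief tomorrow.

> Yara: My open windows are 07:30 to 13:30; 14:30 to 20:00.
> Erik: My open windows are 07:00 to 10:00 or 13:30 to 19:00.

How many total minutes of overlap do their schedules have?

Yara ∩ Erik: 07:30-10:00, 14:30-19:00.
Summing the common windows: 150 + 270 = 420 minutes.

420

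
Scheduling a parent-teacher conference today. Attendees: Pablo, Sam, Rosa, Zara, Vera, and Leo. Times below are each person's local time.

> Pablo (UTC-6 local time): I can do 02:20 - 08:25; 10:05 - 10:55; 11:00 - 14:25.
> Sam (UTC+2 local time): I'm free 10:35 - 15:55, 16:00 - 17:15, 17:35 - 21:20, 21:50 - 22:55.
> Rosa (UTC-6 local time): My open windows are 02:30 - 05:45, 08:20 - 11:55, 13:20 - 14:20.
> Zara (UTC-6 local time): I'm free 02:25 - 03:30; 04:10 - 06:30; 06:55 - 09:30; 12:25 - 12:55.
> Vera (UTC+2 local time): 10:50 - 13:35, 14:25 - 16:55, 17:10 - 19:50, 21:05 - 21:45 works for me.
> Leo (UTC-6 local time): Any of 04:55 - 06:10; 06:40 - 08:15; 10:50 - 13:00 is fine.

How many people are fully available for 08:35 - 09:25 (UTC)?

Pablo in UTC: 08:20-14:25, 16:05-16:55, 17:00-20:25 (add 6h to convert from UTC-6).
Sam in UTC: 08:35-13:55, 14:00-15:15, 15:35-19:20, 19:50-20:55 (subtract 2h to convert from UTC+2).
Rosa in UTC: 08:30-11:45, 14:20-17:55, 19:20-20:20 (add 6h to convert from UTC-6).
Zara in UTC: 08:25-09:30, 10:10-12:30, 12:55-15:30, 18:25-18:55 (add 6h to convert from UTC-6).
Vera in UTC: 08:50-11:35, 12:25-14:55, 15:10-17:50, 19:05-19:45 (subtract 2h to convert from UTC+2).
Leo in UTC: 10:55-12:10, 12:40-14:15, 16:50-19:00 (add 6h to convert from UTC-6).
Pablo, Sam, Rosa, and Zara can make the full 08:35-09:25 slot — that's 4.

4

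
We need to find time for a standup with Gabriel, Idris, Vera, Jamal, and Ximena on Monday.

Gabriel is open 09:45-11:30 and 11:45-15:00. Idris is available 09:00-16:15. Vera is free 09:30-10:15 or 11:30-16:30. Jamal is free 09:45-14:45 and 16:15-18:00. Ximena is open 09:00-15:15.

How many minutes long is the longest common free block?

180

Gabriel ∩ Idris: 09:45-11:30, 11:45-15:00.
Gabriel ∩ Idris ∩ Vera: 09:45-10:15, 11:45-15:00.
Gabriel ∩ Idris ∩ Vera ∩ Jamal: 09:45-10:15, 11:45-14:45.
Gabriel ∩ Idris ∩ Vera ∩ Jamal ∩ Ximena: 09:45-10:15, 11:45-14:45.
The longest is 11:45-14:45 at 180 minutes.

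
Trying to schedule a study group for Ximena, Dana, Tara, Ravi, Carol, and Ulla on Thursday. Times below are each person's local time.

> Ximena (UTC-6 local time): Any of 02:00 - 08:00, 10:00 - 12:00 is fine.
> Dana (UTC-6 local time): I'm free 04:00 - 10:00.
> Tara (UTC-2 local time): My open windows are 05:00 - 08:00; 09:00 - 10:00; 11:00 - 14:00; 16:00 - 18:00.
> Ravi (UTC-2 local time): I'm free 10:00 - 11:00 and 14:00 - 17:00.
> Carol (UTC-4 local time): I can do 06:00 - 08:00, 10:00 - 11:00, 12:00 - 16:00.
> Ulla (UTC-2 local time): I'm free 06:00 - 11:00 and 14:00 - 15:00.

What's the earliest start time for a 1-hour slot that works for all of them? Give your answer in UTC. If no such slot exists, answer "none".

Ximena in UTC: 08:00-14:00, 16:00-18:00 (add 6h to convert from UTC-6).
Dana in UTC: 10:00-16:00 (add 6h to convert from UTC-6).
Tara in UTC: 07:00-10:00, 11:00-12:00, 13:00-16:00, 18:00-20:00 (add 2h to convert from UTC-2).
Ravi in UTC: 12:00-13:00, 16:00-19:00 (add 2h to convert from UTC-2).
Carol in UTC: 10:00-12:00, 14:00-15:00, 16:00-20:00 (add 4h to convert from UTC-4).
Ulla in UTC: 08:00-13:00, 16:00-17:00 (add 2h to convert from UTC-2).
Ximena ∩ Dana: 10:00-14:00.
Ximena ∩ Dana ∩ Tara: 11:00-12:00, 13:00-14:00.
Ximena ∩ Dana ∩ Tara ∩ Ravi: ∅.
Ximena ∩ Dana ∩ Tara ∩ Ravi ∩ Carol: ∅.
Ximena ∩ Dana ∩ Tara ∩ Ravi ∩ Carol ∩ Ulla: ∅.
There is no time when everyone is free.
No common window is at least 60 minutes long.

none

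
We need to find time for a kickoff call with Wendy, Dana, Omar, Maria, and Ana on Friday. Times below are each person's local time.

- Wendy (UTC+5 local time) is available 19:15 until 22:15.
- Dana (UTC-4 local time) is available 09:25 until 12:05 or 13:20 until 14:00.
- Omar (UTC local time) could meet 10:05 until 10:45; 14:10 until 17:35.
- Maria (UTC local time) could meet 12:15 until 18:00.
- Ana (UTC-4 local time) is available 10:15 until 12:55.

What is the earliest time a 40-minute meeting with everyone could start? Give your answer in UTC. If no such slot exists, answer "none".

Wendy in UTC: 14:15-17:15 (subtract 5h to convert from UTC+5).
Dana in UTC: 13:25-16:05, 17:20-18:00 (add 4h to convert from UTC-4).
Omar in UTC: 10:05-10:45, 14:10-17:35.
Maria in UTC: 12:15-18:00.
Ana in UTC: 14:15-16:55 (add 4h to convert from UTC-4).
Wendy ∩ Dana: 14:15-16:05.
Wendy ∩ Dana ∩ Omar: 14:15-16:05.
Wendy ∩ Dana ∩ Omar ∩ Maria: 14:15-16:05.
Wendy ∩ Dana ∩ Omar ∩ Maria ∩ Ana: 14:15-16:05.
The first common window of at least 40 minutes is 14:15-16:05, so the earliest start is 14:15.

14:15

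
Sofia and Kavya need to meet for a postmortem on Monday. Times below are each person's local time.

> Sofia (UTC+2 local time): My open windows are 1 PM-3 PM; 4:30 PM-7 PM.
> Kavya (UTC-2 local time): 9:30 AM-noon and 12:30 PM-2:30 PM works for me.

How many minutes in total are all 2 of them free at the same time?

Sofia in UTC: 11:00-13:00, 14:30-17:00 (subtract 2h to convert from UTC+2).
Kavya in UTC: 11:30-14:00, 14:30-16:30 (add 2h to convert from UTC-2).
Sofia ∩ Kavya: 11:30-13:00, 14:30-16:30.
Those are the intersection windows.
Summing the common windows: 90 + 120 = 210 minutes.

210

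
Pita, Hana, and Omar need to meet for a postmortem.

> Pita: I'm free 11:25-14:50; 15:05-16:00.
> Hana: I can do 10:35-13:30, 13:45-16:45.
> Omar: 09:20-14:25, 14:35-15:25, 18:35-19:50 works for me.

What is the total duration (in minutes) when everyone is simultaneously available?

200

Pita ∩ Hana: 11:25-13:30, 13:45-14:50, 15:05-16:00.
Pita ∩ Hana ∩ Omar: 11:25-13:30, 13:45-14:25, 14:35-14:50, 15:05-15:25.
Those are the intersection windows.
Summing the common windows: 125 + 40 + 15 + 20 = 200 minutes.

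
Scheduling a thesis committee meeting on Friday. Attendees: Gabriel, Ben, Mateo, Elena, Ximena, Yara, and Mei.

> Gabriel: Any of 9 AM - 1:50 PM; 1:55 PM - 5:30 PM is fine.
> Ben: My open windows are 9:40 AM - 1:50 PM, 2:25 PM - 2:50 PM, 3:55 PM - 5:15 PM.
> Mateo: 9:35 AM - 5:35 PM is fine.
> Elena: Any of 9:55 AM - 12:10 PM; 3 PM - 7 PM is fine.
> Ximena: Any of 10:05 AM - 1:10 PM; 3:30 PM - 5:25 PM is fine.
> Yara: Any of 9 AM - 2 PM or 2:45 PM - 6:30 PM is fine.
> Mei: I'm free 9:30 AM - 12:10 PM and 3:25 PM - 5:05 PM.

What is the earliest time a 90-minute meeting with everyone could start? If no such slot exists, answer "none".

10:05

Gabriel ∩ Ben: 09:40-13:50, 14:25-14:50, 15:55-17:15.
Gabriel ∩ Ben ∩ Mateo: 09:40-13:50, 14:25-14:50, 15:55-17:15.
Gabriel ∩ Ben ∩ Mateo ∩ Elena: 09:55-12:10, 15:55-17:15.
Gabriel ∩ Ben ∩ Mateo ∩ Elena ∩ Ximena: 10:05-12:10, 15:55-17:15.
Gabriel ∩ Ben ∩ Mateo ∩ Elena ∩ Ximena ∩ Yara: 10:05-12:10, 15:55-17:15.
Gabriel ∩ Ben ∩ Mateo ∩ Elena ∩ Ximena ∩ Yara ∩ Mei: 10:05-12:10, 15:55-17:05.
Those are the intersection windows.
The first common window of at least 90 minutes is 10:05-12:10, so the earliest start is 10:05.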